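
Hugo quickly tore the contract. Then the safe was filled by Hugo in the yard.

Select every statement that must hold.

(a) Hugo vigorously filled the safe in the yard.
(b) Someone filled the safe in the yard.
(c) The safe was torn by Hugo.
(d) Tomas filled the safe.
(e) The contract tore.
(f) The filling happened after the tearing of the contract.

(b), (e), (f)

(a) Not entailed — 'vigorously' adds information not in the original event.
(b) Entailed — the original entails any weakening of itself; this just generalizes the agent.
(c) Not entailed — Hugo tore the contract, not the safe; the safe belongs to the filling event.
(d) Not entailed — the passage has Hugo filling the safe, not Tomas.
(e) Entailed — 'Hugo tore the contract' is causative; it entails the inchoative 'the contract tore'.
(f) Entailed — the narrative places the tearing before the filling.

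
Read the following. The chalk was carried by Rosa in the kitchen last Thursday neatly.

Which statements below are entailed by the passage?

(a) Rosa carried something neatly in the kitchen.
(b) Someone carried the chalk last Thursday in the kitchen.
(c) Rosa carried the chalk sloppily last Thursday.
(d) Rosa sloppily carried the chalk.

(a) Entailed — the original entails any weakening of itself; this just drops 'last Thursday' and generalizes the patient.
(b) Entailed — every conjunct here is already in the original carrying event.
(c) Not entailed — 'sloppily' adds a manner not in (and inconsistent with) the original.
(d) Not entailed — 'sloppily' adds a manner not in (and inconsistent with) the original.

(a), (b)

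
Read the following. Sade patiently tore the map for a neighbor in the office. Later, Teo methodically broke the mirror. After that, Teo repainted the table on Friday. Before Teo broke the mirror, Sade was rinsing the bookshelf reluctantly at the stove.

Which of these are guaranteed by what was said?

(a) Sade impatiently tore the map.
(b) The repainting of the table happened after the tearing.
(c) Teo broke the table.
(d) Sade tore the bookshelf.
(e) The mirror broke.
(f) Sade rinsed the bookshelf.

(b), (e), (f)

(a) Not entailed — 'impatiently' adds a manner not in (and inconsistent with) the original.
(b) Entailed — the narrative places the tearing before the repainting.
(c) Not entailed — Teo broke the mirror, not the table; the table belongs to the repainting event.
(d) Not entailed — Sade tore the map, not the bookshelf; the bookshelf belongs to the rinsing event.
(e) Entailed — 'Teo broke the mirror' is causative; it entails the inchoative 'the mirror broke'.
(f) Entailed — 'rinse' is an activity; 'was rinsing' entails that some rinsing happened, so 'rinsed' holds.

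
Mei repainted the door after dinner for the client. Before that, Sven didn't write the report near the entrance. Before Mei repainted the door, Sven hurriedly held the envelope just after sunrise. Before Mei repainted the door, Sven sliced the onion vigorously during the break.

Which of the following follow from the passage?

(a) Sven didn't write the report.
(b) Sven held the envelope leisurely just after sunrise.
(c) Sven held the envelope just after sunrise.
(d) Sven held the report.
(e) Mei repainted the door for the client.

(a) Not entailed — dropping 'near the entrance' under negation is not valid — the original leaves open that Sven wrote the report some other way.
(b) Not entailed — 'leisurely' adds a manner not in (and inconsistent with) the original.
(c) Entailed — the original entails any weakening of itself; this just drops 'hurriedly'.
(d) Not entailed — Sven held the envelope, not the report; the report belongs to the writing event.
(e) Entailed — dropping 'after dinner' leaves a sub-description the original still satisfies.

(c), (e)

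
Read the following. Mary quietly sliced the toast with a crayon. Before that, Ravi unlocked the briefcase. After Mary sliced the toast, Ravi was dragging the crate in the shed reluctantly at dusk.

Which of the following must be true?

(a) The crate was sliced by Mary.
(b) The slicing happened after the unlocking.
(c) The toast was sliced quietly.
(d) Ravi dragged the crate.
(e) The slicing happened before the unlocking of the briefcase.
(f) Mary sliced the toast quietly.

(a) Not entailed — Mary sliced the toast, not the crate; the crate belongs to the dragging event.
(b) Entailed — the narrative places the unlocking before the slicing.
(c) Entailed — every conjunct here is already in the original slicing event.
(d) Entailed — 'drag' is an activity; 'was dragging' entails that some dragging happened, so 'dragged' holds.
(e) Not entailed — the narrative places the unlocking before the slicing, not after.
(f) Entailed — this follows by dropping conjuncts from the slicing event's description.

(b), (c), (d), (f)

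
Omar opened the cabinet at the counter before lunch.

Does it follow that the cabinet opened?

'Omar opened the cabinet' is the causative; it entails the inchoative 'the cabinet opened'.

yes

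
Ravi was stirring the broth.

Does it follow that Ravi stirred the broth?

'stir' is atelic; if Ravi was stirring the broth, then Ravi stirred the broth (for some time).

yes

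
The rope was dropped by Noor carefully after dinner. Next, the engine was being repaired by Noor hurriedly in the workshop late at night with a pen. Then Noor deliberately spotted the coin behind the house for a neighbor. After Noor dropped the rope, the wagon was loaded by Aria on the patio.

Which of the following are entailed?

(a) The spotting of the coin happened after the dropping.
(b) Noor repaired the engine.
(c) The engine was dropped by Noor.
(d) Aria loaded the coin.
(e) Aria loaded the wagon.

(a), (e)

(a) Entailed — the narrative places the dropping before the spotting.
(b) Not entailed — 'was repairing' is progressive on an accomplishment; it does not entail the completed 'repaired'.
(c) Not entailed — Noor dropped the rope, not the engine; the engine belongs to the repairing event.
(d) Not entailed — Aria loaded the wagon, not the coin; the coin belongs to the spotting event.
(e) Entailed — the original entails any weakening of itself; this just drops 'on the patio'.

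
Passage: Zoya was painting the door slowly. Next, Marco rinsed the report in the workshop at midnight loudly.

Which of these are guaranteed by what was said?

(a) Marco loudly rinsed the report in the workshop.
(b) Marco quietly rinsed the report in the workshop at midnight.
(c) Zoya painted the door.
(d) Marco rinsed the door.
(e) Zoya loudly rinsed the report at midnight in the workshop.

(a)

(a) Entailed — dropping 'at midnight' leaves a sub-description the original still satisfies.
(b) Not entailed — 'quietly' adds a manner not in (and inconsistent with) the original.
(c) Not entailed — 'was painting' is progressive on an accomplishment; it does not entail the completed 'painted'.
(d) Not entailed — Marco rinsed the report, not the door; the door belongs to the painting event.
(e) Not entailed — the passage has Marco rinsing the report, not Zoya.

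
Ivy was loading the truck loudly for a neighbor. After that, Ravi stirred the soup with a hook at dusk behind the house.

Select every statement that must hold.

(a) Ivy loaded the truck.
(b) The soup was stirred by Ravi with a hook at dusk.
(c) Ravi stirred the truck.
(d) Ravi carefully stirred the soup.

(a) Not entailed — 'was loading' is progressive on an accomplishment; it does not entail the completed 'loaded'.
(b) Entailed — the original entails any weakening of itself; this just drops 'behind the house'.
(c) Not entailed — Ravi stirred the soup, not the truck; the truck belongs to the loading event.
(d) Not entailed — 'carefully' adds information not in the original event.

(b)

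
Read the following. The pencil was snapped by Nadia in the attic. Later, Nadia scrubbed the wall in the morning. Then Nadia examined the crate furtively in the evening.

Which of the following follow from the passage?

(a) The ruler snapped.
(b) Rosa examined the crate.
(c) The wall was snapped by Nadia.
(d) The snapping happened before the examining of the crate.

(d)

(a) Not entailed — the pencil is what snapped, not the ruler.
(b) Not entailed — the passage has Nadia examining the crate, not Rosa.
(c) Not entailed — Nadia snapped the pencil, not the wall; the wall belongs to the scrubbing event.
(d) Entailed — the narrative places the snapping before the examining.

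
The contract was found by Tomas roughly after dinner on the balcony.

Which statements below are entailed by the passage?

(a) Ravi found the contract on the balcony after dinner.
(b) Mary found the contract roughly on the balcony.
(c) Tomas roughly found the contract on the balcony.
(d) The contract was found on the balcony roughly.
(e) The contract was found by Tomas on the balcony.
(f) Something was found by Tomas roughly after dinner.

(c), (d), (e), (f)

(a) Not entailed — the passage has Tomas finding the contract, not Ravi.
(b) Not entailed — the passage has Tomas finding the contract, not Mary.
(c) Entailed — dropping 'after dinner' leaves a sub-description the original still satisfies.
(d) Entailed — this follows by dropping conjuncts from the finding event's description.
(e) Entailed — the original entails any weakening of itself; this just drops 'after dinner', 'roughly'.
(f) Entailed — the original entails any weakening of itself; this just drops 'on the balcony' and generalizes the patient.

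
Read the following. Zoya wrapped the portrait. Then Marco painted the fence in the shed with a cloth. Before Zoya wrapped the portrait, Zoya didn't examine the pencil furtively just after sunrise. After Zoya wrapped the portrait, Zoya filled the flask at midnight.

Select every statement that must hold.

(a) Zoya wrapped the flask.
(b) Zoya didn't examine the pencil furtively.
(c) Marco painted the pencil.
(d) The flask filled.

(d)

(a) Not entailed — Zoya wrapped the portrait, not the flask; the flask belongs to the filling event.
(b) Not entailed — dropping 'just after sunrise' under negation is not valid — the original leaves open that Zoya examined the pencil some other way.
(c) Not entailed — Marco painted the fence, not the pencil; the pencil belongs to the examining event.
(d) Entailed — 'Zoya filled the flask' is causative; it entails the inchoative 'the flask filled'.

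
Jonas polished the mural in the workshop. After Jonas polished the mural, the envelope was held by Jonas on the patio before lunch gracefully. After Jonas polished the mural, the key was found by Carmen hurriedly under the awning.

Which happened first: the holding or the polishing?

The connectives place the polishing before the holding.

the polishing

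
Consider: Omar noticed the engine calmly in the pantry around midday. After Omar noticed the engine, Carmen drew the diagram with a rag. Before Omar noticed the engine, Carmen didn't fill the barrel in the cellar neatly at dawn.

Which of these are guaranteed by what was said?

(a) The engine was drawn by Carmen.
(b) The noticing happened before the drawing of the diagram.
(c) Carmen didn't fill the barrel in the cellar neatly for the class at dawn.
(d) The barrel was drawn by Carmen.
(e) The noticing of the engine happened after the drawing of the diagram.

(a) Not entailed — Carmen drew the diagram, not the engine; the engine belongs to the noticing event.
(b) Entailed — the narrative places the noticing before the drawing.
(c) Entailed — under negation, adding a further restriction is entailed: if no such filling event occurred, none occurred for the class either.
(d) Not entailed — Carmen drew the diagram, not the barrel; the barrel belongs to the filling event.
(e) Not entailed — the narrative places the noticing before the drawing, not after.

(b), (c)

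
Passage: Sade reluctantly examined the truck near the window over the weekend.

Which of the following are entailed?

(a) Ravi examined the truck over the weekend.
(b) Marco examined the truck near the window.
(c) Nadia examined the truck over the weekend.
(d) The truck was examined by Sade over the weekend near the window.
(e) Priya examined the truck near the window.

(a) Not entailed — the passage has Sade examining the truck, not Ravi.
(b) Not entailed — the passage has Sade examining the truck, not Marco.
(c) Not entailed — the passage has Sade examining the truck, not Nadia.
(d) Entailed — the original entails any weakening of itself; this just drops 'reluctantly'.
(e) Not entailed — the passage has Sade examining the truck, not Priya.

(d)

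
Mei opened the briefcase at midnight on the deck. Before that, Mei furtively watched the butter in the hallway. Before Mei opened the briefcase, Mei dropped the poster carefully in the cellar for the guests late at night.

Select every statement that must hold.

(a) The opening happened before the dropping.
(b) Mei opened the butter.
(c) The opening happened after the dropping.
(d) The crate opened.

(c)

(a) Not entailed — the narrative places the dropping before the opening, not after.
(b) Not entailed — Mei opened the briefcase, not the butter; the butter belongs to the watching event.
(c) Entailed — the narrative places the dropping before the opening.
(d) Not entailed — the briefcase is what opened, not the crate.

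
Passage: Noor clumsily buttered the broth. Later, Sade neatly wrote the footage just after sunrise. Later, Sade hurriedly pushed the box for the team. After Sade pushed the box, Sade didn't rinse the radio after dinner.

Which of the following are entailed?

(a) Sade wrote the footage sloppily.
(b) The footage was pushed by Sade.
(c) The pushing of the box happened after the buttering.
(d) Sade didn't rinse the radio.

(c)

(a) Not entailed — 'sloppily' adds a manner not in (and inconsistent with) the original.
(b) Not entailed — Sade pushed the box, not the footage; the footage belongs to the writing event.
(c) Entailed — the narrative places the buttering before the pushing.
(d) Not entailed — dropping 'after dinner' under negation is not valid — the original leaves open that Sade rinsed the radio some other way.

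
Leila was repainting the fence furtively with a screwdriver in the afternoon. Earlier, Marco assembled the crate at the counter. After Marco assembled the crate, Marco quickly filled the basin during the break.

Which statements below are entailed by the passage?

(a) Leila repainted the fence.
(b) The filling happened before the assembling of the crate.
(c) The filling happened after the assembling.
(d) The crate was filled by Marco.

(a) Not entailed — 'was repainting' is progressive on an accomplishment; it does not entail the completed 'repainted'.
(b) Not entailed — the narrative places the assembling before the filling, not after.
(c) Entailed — the narrative places the assembling before the filling.
(d) Not entailed — Marco filled the basin, not the crate; the crate belongs to the assembling event.

(c)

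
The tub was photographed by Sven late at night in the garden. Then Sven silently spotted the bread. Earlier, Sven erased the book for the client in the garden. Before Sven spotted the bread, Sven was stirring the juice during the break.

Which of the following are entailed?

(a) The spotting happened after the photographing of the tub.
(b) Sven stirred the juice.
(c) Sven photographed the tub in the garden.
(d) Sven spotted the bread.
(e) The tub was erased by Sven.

(a) Entailed — the narrative places the photographing before the spotting.
(b) Entailed — 'stir' is an activity; 'was stirring' entails that some stirring happened, so 'stirred' holds.
(c) Entailed — the original entails any weakening of itself; this just drops 'late at night'.
(d) Entailed — every conjunct here is already in the original spotting event.
(e) Not entailed — Sven erased the book, not the tub; the tub belongs to the photographing event.

(a), (b), (c), (d)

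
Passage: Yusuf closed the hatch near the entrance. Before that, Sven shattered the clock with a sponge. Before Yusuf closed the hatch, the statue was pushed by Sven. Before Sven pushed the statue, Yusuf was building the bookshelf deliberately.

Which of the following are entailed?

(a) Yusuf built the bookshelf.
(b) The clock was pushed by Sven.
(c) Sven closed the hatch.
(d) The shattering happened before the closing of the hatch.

(a) Not entailed — 'was building' is progressive on an accomplishment; it does not entail the completed 'built'.
(b) Not entailed — Sven pushed the statue, not the clock; the clock belongs to the shattering event.
(c) Not entailed — the passage has Yusuf closing the hatch, not Sven.
(d) Entailed — the narrative places the shattering before the closing.

(d)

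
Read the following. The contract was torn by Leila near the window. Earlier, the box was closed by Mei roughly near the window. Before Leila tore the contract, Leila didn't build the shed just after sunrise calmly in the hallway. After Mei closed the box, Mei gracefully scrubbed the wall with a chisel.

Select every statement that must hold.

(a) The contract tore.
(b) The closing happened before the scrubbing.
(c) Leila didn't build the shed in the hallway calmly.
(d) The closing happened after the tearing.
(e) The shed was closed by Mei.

(a), (b)

(a) Entailed — 'Leila tore the contract' is causative; it entails the inchoative 'the contract tore'.
(b) Entailed — the narrative places the closing before the scrubbing.
(c) Not entailed — dropping 'just after sunrise' under negation is not valid — the original leaves open that Leila built the shed some other way.
(d) Not entailed — the narrative places the closing before the tearing, not after.
(e) Not entailed — Mei closed the box, not the shed; the shed belongs to the building event.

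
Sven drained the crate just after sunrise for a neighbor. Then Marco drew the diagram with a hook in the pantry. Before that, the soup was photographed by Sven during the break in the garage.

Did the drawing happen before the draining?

The narrative orders the draining before the drawing.

no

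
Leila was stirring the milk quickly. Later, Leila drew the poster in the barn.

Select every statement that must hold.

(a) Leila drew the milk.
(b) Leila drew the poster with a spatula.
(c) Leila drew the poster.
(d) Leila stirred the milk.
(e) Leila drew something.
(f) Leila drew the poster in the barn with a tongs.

(c), (d), (e)

(a) Not entailed — Leila drew the poster, not the milk; the milk belongs to the stirring event.
(b) Not entailed — 'with a spatula' adds information not in the original event.
(c) Entailed — the original entails any weakening of itself; this just drops 'in the barn'.
(d) Entailed — 'stir' is an activity; 'was stirring' entails that some stirring happened, so 'stirred' holds.
(e) Entailed — this follows by dropping conjuncts from the drawing event's description.
(f) Not entailed — 'with a tongs' adds information not in the original event.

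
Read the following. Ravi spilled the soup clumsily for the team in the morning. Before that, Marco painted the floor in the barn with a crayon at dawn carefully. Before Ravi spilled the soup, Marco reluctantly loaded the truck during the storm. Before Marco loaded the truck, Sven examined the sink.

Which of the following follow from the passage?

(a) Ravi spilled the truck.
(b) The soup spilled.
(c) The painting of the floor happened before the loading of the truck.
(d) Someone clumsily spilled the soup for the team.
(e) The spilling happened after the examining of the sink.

(b), (d), (e)

(a) Not entailed — Ravi spilled the soup, not the truck; the truck belongs to the loading event.
(b) Entailed — 'Ravi spilled the soup' is causative; it entails the inchoative 'the soup spilled'.
(c) Not entailed — the narrative doesn't order the painting relative to the loading.
(d) Entailed — every conjunct here is already in the original spilling event.
(e) Entailed — the narrative places the examining before the spilling.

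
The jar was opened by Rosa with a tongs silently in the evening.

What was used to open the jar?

'with a tongs' marks the instrument of the opening event.

a tongs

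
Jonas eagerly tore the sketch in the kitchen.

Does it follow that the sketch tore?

yes

'Jonas tore the sketch' is the causative; it entails the inchoative 'the sketch tore'.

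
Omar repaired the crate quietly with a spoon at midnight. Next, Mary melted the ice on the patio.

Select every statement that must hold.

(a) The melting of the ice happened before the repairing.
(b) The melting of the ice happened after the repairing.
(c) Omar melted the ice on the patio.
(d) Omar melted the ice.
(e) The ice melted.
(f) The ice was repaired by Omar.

(a) Not entailed — the narrative places the repairing before the melting, not after.
(b) Entailed — the narrative places the repairing before the melting.
(c) Not entailed — the passage has Mary melting the ice, not Omar.
(d) Not entailed — the passage has Mary melting the ice, not Omar.
(e) Entailed — 'Mary melted the ice' is causative; it entails the inchoative 'the ice melted'.
(f) Not entailed — Omar repaired the crate, not the ice; the ice belongs to the melting event.

(b), (e)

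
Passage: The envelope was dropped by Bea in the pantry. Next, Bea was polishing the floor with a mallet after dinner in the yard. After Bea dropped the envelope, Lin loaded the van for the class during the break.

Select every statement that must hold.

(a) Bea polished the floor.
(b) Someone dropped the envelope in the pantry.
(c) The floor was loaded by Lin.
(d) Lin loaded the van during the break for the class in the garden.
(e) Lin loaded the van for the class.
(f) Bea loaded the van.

(a) Entailed — 'polish' is an activity; 'was polishing' entails that some polishing happened, so 'polished' holds.
(b) Entailed — generalizing the agent leaves a sub-description the original still satisfies.
(c) Not entailed — Lin loaded the van, not the floor; the floor belongs to the polishing event.
(d) Not entailed — 'in the garden' adds information not in the original event.
(e) Entailed — the original entails any weakening of itself; this just drops 'during the break'.
(f) Not entailed — the passage has Lin loading the van, not Bea.

(a), (b), (e)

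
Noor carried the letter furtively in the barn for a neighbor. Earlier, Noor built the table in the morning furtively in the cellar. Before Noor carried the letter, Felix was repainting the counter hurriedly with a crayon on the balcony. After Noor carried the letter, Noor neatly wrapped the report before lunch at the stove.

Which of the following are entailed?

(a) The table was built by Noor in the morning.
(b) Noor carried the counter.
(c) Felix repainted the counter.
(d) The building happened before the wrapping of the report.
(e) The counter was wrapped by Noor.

(a) Entailed — every conjunct here is already in the original building event.
(b) Not entailed — Noor carried the letter, not the counter; the counter belongs to the repainting event.
(c) Not entailed — 'was repainting' is progressive on an accomplishment; it does not entail the completed 'repainted'.
(d) Entailed — the narrative places the building before the wrapping.
(e) Not entailed — Noor wrapped the report, not the counter; the counter belongs to the repainting event.

(a), (d)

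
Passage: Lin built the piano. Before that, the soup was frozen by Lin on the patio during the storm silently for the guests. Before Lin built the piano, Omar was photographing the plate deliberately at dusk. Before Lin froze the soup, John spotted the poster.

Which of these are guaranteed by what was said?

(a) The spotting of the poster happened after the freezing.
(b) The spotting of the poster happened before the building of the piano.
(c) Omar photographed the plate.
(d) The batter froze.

(a) Not entailed — the narrative places the spotting before the freezing, not after.
(b) Entailed — the narrative places the spotting before the building.
(c) Not entailed — 'was photographing' is progressive on an accomplishment; it does not entail the completed 'photographed'.
(d) Not entailed — the soup is what froze, not the batter.

(b)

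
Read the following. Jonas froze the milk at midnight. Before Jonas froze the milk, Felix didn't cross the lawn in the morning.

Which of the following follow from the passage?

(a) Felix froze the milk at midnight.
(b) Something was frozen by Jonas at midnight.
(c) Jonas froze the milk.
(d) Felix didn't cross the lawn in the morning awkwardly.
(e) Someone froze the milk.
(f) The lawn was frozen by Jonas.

(b), (c), (d), (e)

(a) Not entailed — the passage has Jonas freezing the milk, not Felix.
(b) Entailed — the original entails any weakening of itself; this just generalizes the patient.
(c) Entailed — dropping 'at midnight' leaves a sub-description the original still satisfies.
(d) Entailed — under negation, adding a further restriction is entailed: if no such crossing event occurred, none occurred awkwardly either.
(e) Entailed — every conjunct here is already in the original freezing event.
(f) Not entailed — Jonas froze the milk, not the lawn; the lawn belongs to the crossing event.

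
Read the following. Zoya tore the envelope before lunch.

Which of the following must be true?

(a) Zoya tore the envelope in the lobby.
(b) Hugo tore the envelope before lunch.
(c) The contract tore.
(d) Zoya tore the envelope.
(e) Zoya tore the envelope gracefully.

(a) Not entailed — 'in the lobby' adds information not in the original event.
(b) Not entailed — the passage has Zoya tearing the envelope, not Hugo.
(c) Not entailed — the envelope is what tore, not the contract.
(d) Entailed — every conjunct here is already in the original tearing event.
(e) Not entailed — 'gracefully' adds information not in the original event.

(d)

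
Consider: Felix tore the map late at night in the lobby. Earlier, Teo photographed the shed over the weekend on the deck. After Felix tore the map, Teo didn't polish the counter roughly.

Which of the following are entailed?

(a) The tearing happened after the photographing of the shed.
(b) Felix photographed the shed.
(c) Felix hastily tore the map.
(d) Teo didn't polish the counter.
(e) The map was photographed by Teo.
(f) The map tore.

(a), (f)

(a) Entailed — the narrative places the photographing before the tearing.
(b) Not entailed — the passage has Teo photographing the shed, not Felix.
(c) Not entailed — 'hastily' adds information not in the original event.
(d) Not entailed — dropping 'roughly' under negation is not valid — the original leaves open that Teo polished the counter some other way.
(e) Not entailed — Teo photographed the shed, not the map; the map belongs to the tearing event.
(f) Entailed — 'Felix tore the map' is causative; it entails the inchoative 'the map tore'.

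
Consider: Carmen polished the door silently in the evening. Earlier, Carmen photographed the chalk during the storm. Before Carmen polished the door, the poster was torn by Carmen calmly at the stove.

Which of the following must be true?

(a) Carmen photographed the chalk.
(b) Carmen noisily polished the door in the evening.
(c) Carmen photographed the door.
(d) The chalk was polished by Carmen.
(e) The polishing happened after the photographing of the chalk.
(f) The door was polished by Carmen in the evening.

(a) Entailed — dropping 'during the storm' leaves a sub-description the original still satisfies.
(b) Not entailed — 'noisily' adds a manner not in (and inconsistent with) the original.
(c) Not entailed — Carmen photographed the chalk, not the door; the door belongs to the polishing event.
(d) Not entailed — Carmen polished the door, not the chalk; the chalk belongs to the photographing event.
(e) Entailed — the narrative places the photographing before the polishing.
(f) Entailed — this follows by dropping conjuncts from the polishing event's description.

(a), (e), (f)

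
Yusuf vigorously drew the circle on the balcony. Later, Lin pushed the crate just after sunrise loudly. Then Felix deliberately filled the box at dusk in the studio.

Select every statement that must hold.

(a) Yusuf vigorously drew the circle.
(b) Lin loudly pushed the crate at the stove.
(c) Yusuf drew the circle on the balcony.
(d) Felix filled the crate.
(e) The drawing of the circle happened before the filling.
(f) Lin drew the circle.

(a) Entailed — the original entails any weakening of itself; this just drops 'on the balcony'.
(b) Not entailed — 'at the stove' adds information not in the original event.
(c) Entailed — this follows by dropping conjuncts from the drawing event's description.
(d) Not entailed — Felix filled the box, not the crate; the crate belongs to the pushing event.
(e) Entailed — the narrative places the drawing before the filling.
(f) Not entailed — the passage has Yusuf drawing the circle, not Lin.

(a), (c), (e)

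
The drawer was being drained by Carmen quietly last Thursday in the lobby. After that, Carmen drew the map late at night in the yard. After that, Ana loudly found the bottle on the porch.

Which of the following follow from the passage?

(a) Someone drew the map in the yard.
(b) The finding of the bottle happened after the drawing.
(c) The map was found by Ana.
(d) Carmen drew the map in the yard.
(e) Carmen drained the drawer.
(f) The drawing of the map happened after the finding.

(a), (b), (d)

(a) Entailed — the original entails any weakening of itself; this just drops 'late at night' and generalizes the agent.
(b) Entailed — the narrative places the drawing before the finding.
(c) Not entailed — Ana found the bottle, not the map; the map belongs to the drawing event.
(d) Entailed — dropping 'late at night' leaves a sub-description the original still satisfies.
(e) Not entailed — 'was draining' is progressive on an accomplishment; it does not entail the completed 'drained'.
(f) Not entailed — the narrative places the drawing before the finding, not after.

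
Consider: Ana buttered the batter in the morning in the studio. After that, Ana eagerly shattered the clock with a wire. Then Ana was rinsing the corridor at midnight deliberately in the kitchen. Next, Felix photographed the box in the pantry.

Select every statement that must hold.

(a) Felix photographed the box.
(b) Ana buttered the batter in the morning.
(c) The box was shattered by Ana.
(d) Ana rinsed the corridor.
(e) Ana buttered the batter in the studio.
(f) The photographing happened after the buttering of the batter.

(a), (b), (d), (e), (f)

(a) Entailed — the original entails any weakening of itself; this just drops 'in the pantry'.
(b) Entailed — dropping 'in the studio' leaves a sub-description the original still satisfies.
(c) Not entailed — Ana shattered the clock, not the box; the box belongs to the photographing event.
(d) Entailed — 'rinse' is an activity; 'was rinsing' entails that some rinsing happened, so 'rinsed' holds.
(e) Entailed — the original entails any weakening of itself; this just drops 'in the morning'.
(f) Entailed — the narrative places the buttering before the photographing.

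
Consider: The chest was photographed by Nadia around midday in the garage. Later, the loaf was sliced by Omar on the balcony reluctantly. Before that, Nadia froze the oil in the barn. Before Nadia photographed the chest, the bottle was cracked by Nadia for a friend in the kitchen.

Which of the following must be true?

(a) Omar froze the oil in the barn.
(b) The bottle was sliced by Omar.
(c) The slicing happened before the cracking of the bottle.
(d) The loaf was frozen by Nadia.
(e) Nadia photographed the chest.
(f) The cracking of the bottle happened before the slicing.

(e), (f)

(a) Not entailed — the passage has Nadia freezing the oil, not Omar.
(b) Not entailed — Omar sliced the loaf, not the bottle; the bottle belongs to the cracking event.
(c) Not entailed — the narrative places the cracking before the slicing, not after.
(d) Not entailed — Nadia froze the oil, not the loaf; the loaf belongs to the slicing event.
(e) Entailed — dropping 'in the garage', 'around midday' leaves a sub-description the original still satisfies.
(f) Entailed — the narrative places the cracking before the slicing.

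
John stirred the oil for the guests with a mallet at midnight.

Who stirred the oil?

John

'John' marks the agent of the stirring event.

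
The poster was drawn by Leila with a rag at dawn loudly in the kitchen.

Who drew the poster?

'Leila' marks the agent of the drawing event.

Leila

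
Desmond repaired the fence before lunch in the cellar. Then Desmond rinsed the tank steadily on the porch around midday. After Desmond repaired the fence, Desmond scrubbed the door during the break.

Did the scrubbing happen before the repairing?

The narrative orders the repairing before the scrubbing.

no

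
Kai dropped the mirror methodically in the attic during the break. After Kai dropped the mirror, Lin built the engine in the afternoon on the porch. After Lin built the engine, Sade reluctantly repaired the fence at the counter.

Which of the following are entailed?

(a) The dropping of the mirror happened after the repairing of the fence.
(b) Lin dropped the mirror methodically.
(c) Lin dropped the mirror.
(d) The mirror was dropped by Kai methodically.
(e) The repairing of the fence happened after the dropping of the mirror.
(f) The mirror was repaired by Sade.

(a) Not entailed — the narrative places the dropping before the repairing, not after.
(b) Not entailed — the passage has Kai dropping the mirror, not Lin.
(c) Not entailed — the passage has Kai dropping the mirror, not Lin.
(d) Entailed — every conjunct here is already in the original dropping event.
(e) Entailed — the narrative places the dropping before the repairing.
(f) Not entailed — Sade repaired the fence, not the mirror; the mirror belongs to the dropping event.

(d), (e)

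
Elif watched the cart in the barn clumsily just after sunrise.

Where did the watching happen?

in the barn

'in the barn' marks the location of the watching event.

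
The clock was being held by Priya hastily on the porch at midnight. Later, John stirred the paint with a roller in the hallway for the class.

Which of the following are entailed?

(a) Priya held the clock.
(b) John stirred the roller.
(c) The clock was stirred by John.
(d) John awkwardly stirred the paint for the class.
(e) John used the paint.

(a)

(a) Entailed — 'hold' is an activity; 'was holding' entails that some holding happened, so 'held' holds.
(b) Not entailed — the roller is the instrument, not what was stirred.
(c) Not entailed — John stirred the paint, not the clock; the clock belongs to the holding event.
(d) Not entailed — 'awkwardly' adds information not in the original event.
(e) Not entailed — the paint is the patient, not an instrument — John used a roller.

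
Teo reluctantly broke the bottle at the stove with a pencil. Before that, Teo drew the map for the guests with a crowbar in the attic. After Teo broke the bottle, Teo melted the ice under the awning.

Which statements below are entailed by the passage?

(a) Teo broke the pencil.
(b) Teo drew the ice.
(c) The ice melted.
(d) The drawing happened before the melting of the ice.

(c), (d)

(a) Not entailed — the pencil is the instrument, not what was broken.
(b) Not entailed — Teo drew the map, not the ice; the ice belongs to the melting event.
(c) Entailed — 'Teo melted the ice' is causative; it entails the inchoative 'the ice melted'.
(d) Entailed — the narrative places the drawing before the melting.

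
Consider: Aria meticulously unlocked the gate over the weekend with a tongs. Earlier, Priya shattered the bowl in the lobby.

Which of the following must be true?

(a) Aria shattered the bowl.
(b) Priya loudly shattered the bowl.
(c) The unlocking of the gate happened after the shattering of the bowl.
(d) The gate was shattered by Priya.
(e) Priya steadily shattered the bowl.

(a) Not entailed — the passage has Priya shattering the bowl, not Aria.
(b) Not entailed — 'loudly' adds information not in the original event.
(c) Entailed — the narrative places the shattering before the unlocking.
(d) Not entailed — Priya shattered the bowl, not the gate; the gate belongs to the unlocking event.
(e) Not entailed — 'steadily' adds information not in the original event.

(c)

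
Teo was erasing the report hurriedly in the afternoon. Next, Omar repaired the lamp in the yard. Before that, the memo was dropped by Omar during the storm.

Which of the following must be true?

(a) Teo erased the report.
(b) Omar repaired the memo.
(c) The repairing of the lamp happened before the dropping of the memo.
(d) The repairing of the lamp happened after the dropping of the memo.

(a) Not entailed — 'was erasing' is progressive on an accomplishment; it does not entail the completed 'erased'.
(b) Not entailed — Omar repaired the lamp, not the memo; the memo belongs to the dropping event.
(c) Not entailed — the narrative places the dropping before the repairing, not after.
(d) Entailed — the narrative places the dropping before the repairing.

(d)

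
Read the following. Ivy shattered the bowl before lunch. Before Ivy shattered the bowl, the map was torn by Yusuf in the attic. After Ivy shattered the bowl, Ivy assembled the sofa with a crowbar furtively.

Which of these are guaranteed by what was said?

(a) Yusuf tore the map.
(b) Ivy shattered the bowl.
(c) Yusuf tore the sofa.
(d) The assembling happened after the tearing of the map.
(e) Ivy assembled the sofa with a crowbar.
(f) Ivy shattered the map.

(a), (b), (d), (e)

(a) Entailed — dropping 'in the attic' leaves a sub-description the original still satisfies.
(b) Entailed — dropping 'before lunch' leaves a sub-description the original still satisfies.
(c) Not entailed — Yusuf tore the map, not the sofa; the sofa belongs to the assembling event.
(d) Entailed — the narrative places the tearing before the assembling.
(e) Entailed — this follows by dropping conjuncts from the assembling event's description.
(f) Not entailed — Ivy shattered the bowl, not the map; the map belongs to the tearing event.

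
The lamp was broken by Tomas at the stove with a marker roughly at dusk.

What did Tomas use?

a marker

'with a marker' marks the instrument of the breaking event.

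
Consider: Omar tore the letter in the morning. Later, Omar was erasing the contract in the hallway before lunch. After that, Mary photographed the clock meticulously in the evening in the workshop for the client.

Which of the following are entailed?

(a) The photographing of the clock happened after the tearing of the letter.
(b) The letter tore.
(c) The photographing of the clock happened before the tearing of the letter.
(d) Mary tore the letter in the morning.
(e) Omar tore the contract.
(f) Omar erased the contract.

(a), (b)

(a) Entailed — the narrative places the tearing before the photographing.
(b) Entailed — 'Omar tore the letter' is causative; it entails the inchoative 'the letter tore'.
(c) Not entailed — the narrative places the tearing before the photographing, not after.
(d) Not entailed — the passage has Omar tearing the letter, not Mary.
(e) Not entailed — Omar tore the letter, not the contract; the contract belongs to the erasing event.
(f) Not entailed — 'was erasing' is progressive on an accomplishment; it does not entail the completed 'erased'.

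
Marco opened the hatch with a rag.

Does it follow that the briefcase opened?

no

Nothing is said about any briefcase; only the hatch is affected.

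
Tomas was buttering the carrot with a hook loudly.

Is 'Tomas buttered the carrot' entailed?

no

'was buttering' is progressive; for an accomplishment like 'butter the carrot', it doesn't entail completion.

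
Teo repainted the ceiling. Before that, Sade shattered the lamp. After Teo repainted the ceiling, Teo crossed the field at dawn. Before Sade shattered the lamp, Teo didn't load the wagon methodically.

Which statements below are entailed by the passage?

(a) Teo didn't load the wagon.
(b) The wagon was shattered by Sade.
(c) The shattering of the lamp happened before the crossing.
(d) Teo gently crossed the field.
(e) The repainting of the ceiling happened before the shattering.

(c)

(a) Not entailed — dropping 'methodically' under negation is not valid — the original leaves open that Teo loaded the wagon some other way.
(b) Not entailed — Sade shattered the lamp, not the wagon; the wagon belongs to the loading event.
(c) Entailed — the narrative places the shattering before the crossing.
(d) Not entailed — 'gently' adds information not in the original event.
(e) Not entailed — the narrative places the shattering before the repainting, not after.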